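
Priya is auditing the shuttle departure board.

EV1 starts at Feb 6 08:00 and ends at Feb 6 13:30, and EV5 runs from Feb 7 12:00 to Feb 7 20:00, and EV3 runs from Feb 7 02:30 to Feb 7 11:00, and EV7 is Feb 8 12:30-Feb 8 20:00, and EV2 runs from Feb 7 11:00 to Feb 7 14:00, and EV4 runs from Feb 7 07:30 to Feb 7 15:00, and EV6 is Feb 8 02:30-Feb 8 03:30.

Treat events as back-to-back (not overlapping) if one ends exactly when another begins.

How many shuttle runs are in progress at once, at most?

Walk through starts and ends in time order (an end at T is processed before a start at T):
Feb 6 08:00 start EV1 → 1
Feb 6 13:30 end EV1 → 0
Feb 7 02:30 start EV3 → 1
Feb 7 07:30 start EV4 → 2
Feb 7 11:00 end EV3 → 1
Feb 7 11:00 start EV2 → 2
Feb 7 12:00 start EV5 → 3
Feb 7 14:00 end EV2 → 2
Feb 7 15:00 end EV4 → 1
Feb 7 20:00 end EV5 → 0
Feb 8 02:30 start EV6 → 1
Feb 8 03:30 end EV6 → 0
Feb 8 12:30 start EV7 → 1
Feb 8 20:00 end EV7 → 0
Peak is 3, at Feb 7 12:00 (EV2, EV4, EV5).

3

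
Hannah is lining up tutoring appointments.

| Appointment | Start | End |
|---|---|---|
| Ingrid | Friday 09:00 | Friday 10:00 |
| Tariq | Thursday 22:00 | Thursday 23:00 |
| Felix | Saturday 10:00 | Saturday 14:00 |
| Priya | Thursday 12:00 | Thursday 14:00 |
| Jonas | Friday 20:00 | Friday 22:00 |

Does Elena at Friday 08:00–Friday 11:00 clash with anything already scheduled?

Priya: ends Thursday 14:00 at or before Elena starts Friday 08:00 → clear.
Tariq: ends Thursday 23:00 at or before Elena starts Friday 08:00 → clear.
Ingrid: starts Friday 09:00 before Elena ends Friday 11:00, and ends Friday 10:00 after Elena starts Friday 08:00 → overlap.
Jonas: starts Friday 20:00 at or after Elena ends Friday 11:00 → clear.
Felix: starts Saturday 10:00 at or after Elena ends Friday 11:00 → clear.
Elena overlaps Ingrid.

Yes — it overlaps Ingrid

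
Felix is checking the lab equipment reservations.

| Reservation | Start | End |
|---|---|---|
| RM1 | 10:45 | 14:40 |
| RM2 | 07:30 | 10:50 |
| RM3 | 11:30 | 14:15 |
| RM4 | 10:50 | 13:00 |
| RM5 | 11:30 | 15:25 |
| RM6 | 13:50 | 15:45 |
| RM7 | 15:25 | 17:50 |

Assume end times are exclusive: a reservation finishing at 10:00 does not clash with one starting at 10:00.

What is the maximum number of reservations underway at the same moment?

4

Sweep the timeline, counting +1 at each start and −1 at each end (ends before starts at a tie):
07:30 start RM2 → 1
10:45 start RM1 → 2
10:50 end RM2 → 1
10:50 start RM4 → 2
11:30 start RM3 → 3
11:30 start RM5 → 4
13:00 end RM4 → 3
13:50 start RM6 → 4
14:15 end RM3 → 3
14:40 end RM1 → 2
15:25 end RM5 → 1
15:25 start RM7 → 2
15:45 end RM6 → 1
17:50 end RM7 → 0
Peak is 4, at 11:30 (RM1, RM3, RM4, RM5).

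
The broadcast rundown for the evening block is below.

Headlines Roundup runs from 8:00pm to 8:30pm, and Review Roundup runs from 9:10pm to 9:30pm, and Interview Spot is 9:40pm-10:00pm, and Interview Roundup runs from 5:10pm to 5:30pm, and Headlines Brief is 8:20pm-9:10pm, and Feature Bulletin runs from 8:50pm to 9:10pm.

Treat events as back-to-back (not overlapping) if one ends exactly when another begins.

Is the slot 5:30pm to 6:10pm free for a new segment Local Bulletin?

Interview Roundup: ends 5:30pm at or before Local Bulletin starts 5:30pm → clear.
Headlines Roundup: starts 8:00pm at or after Local Bulletin ends 6:10pm → clear.
Headlines Brief: starts 8:20pm at or after Local Bulletin ends 6:10pm → clear.
Feature Bulletin: starts 8:50pm at or after Local Bulletin ends 6:10pm → clear.
Review Roundup: starts 9:10pm at or after Local Bulletin ends 6:10pm → clear.
Interview Spot: starts 9:40pm at or after Local Bulletin ends 6:10pm → clear.

Yes — the slot is free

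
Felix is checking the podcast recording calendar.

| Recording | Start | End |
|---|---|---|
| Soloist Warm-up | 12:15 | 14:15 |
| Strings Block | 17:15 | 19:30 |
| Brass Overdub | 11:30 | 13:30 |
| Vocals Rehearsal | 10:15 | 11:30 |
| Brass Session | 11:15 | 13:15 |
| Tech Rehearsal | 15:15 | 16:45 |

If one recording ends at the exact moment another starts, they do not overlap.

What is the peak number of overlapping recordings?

Sort all start/end points and keep a running count:
10:15 start Vocals Rehearsal → 1
11:15 start Brass Session → 2
11:30 end Vocals Rehearsal → 1
11:30 start Brass Overdub → 2
12:15 start Soloist Warm-up → 3
13:15 end Brass Session → 2
13:30 end Brass Overdub → 1
14:15 end Soloist Warm-up → 0
15:15 start Tech Rehearsal → 1
16:45 end Tech Rehearsal → 0
17:15 start Strings Block → 1
19:30 end Strings Block → 0
Peak is 3, at 12:15 (Brass Overdub, Brass Session, Soloist Warm-up).

3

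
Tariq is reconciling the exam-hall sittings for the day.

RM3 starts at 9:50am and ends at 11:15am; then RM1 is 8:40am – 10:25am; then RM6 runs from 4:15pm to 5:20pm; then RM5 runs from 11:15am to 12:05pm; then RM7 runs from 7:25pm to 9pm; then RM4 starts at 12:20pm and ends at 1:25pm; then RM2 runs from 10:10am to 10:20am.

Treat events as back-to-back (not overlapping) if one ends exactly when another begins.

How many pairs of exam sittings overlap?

3

Sorted by start: RM1, RM3, RM2, RM5, RM4, RM6, RM7.
RM3 starts before RM1 ends → RM1 and RM3 overlap.
RM2 starts before RM1 ends → RM1 and RM2 overlap.
RM5 starts after RM1 ends, so nothing later overlaps RM1 either.
RM2 starts before RM3 ends → RM3 and RM2 overlap.
RM5 starts exactly when RM3 ends (back-to-back, no overlap), so nothing later overlaps RM3 either.
RM5 starts after RM2 ends, so nothing later overlaps RM2 either.
RM4 starts after RM5 ends, so nothing later overlaps RM5 either.
RM6 starts after RM4 ends, so nothing later overlaps RM4 either.
RM7 starts after RM6 ends.
Overlapping pairs: RM1 & RM2, RM1 & RM3, RM2 & RM3 — 3 in total.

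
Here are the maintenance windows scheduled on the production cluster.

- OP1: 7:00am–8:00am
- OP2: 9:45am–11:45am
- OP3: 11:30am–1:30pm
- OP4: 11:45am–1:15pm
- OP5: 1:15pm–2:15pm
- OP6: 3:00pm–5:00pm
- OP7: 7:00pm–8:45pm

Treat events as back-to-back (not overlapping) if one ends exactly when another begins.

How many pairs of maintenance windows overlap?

Two intervals overlap when each starts before the other ends.
Sorted by start: OP1, OP2, OP3, OP4, OP5, OP6, OP7.
OP2 starts after OP1 ends, so OP1 has no further overlaps.
OP3 starts before OP2 ends → OP2 and OP3 overlap.
OP4 starts exactly when OP2 ends (back-to-back, no overlap), so OP2 has no further overlaps.
OP4 starts before OP3 ends → OP3 and OP4 overlap.
OP5 starts before OP3 ends → OP3 and OP5 overlap.
OP6 starts after OP3 ends, so OP3 has no further overlaps.
OP5 starts exactly when OP4 ends (back-to-back, no overlap), so OP4 has no further overlaps.
OP6 starts after OP5 ends, so OP5 has no further overlaps.
OP7 starts after OP6 ends.
Overlapping pairs: OP2 & OP3, OP3 & OP4, OP3 & OP5 — 3 in total.

3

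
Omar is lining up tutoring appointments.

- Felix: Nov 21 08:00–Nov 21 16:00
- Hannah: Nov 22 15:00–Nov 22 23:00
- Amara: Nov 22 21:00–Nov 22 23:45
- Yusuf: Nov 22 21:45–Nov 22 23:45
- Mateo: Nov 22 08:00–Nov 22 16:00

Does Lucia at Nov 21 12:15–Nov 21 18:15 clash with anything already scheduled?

Yes — it overlaps Felix

Felix: starts Nov 21 08:00 before Lucia ends Nov 21 18:15, and ends Nov 21 16:00 after Lucia starts Nov 21 12:15 → overlap.
Mateo: starts Nov 22 08:00 at or after Lucia ends Nov 21 18:15 → clear.
Hannah: starts Nov 22 15:00 at or after Lucia ends Nov 21 18:15 → clear.
Amara: starts Nov 22 21:00 at or after Lucia ends Nov 21 18:15 → clear.
Yusuf: starts Nov 22 21:45 at or after Lucia ends Nov 21 18:15 → clear.
Lucia overlaps Felix.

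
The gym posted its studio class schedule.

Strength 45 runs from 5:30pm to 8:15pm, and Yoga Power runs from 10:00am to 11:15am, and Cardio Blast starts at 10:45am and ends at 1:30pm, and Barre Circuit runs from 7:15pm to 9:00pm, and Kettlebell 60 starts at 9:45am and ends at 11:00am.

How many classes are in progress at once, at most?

Sweep the timeline, counting +1 at each start and −1 at each end (ends before starts at a tie):
9:45am start Kettlebell 60 → 1
10:00am start Yoga Power → 2
10:45am start Cardio Blast → 3
11:00am end Kettlebell 60 → 2
11:15am end Yoga Power → 1
1:30pm end Cardio Blast → 0
5:30pm start Strength 45 → 1
7:15pm start Barre Circuit → 2
8:15pm end Strength 45 → 1
9:00pm end Barre Circuit → 0
Peak is 3, at 10:45am (Cardio Blast, Kettlebell 60, Yoga Power).

3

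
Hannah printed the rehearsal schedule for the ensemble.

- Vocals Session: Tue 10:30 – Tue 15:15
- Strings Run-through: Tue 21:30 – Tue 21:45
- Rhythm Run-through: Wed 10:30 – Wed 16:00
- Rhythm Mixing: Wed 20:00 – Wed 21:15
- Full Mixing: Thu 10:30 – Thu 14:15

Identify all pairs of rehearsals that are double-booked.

Check each pair: they overlap iff neither finishes before the other starts.
Sorted by start: Vocals Session, Strings Run-through, Rhythm Run-through, Rhythm Mixing, Full Mixing.
Strings Run-through starts after Vocals Session ends — done with Vocals Session.
Rhythm Run-through starts after Strings Run-through ends — done with Strings Run-through.
Rhythm Mixing starts after Rhythm Run-through ends — done with Rhythm Run-through.
Full Mixing starts after Rhythm Mixing ends.

none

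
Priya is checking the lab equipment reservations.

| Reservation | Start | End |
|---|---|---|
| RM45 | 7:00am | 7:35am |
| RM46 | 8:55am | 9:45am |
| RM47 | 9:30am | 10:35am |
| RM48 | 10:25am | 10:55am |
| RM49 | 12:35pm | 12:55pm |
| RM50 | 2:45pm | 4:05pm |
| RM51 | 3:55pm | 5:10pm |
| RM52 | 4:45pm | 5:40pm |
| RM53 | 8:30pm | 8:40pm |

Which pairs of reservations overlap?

RM46 & RM47, RM47 & RM48, RM50 & RM51, RM51 & RM52

Two intervals overlap when each starts before the other ends.
Sorted by start: RM45, RM46, RM47, RM48, RM49, RM50, RM51, RM52, RM53.
RM46 starts after RM45 ends, so RM45 has no further overlaps.
RM47 starts before RM46 ends → RM46 and RM47 overlap.
RM48 starts after RM46 ends, so RM46 has no further overlaps.
RM48 starts before RM47 ends → RM47 and RM48 overlap.
RM49 starts after RM47 ends, so RM47 has no further overlaps.
RM49 starts after RM48 ends, so RM48 has no further overlaps.
RM50 starts after RM49 ends, so RM49 has no further overlaps.
RM51 starts before RM50 ends → RM50 and RM51 overlap.
RM52 starts after RM50 ends, so RM50 has no further overlaps.
RM52 starts before RM51 ends → RM51 and RM52 overlap.
RM53 starts after RM51 ends.
RM53 starts after RM52 ends.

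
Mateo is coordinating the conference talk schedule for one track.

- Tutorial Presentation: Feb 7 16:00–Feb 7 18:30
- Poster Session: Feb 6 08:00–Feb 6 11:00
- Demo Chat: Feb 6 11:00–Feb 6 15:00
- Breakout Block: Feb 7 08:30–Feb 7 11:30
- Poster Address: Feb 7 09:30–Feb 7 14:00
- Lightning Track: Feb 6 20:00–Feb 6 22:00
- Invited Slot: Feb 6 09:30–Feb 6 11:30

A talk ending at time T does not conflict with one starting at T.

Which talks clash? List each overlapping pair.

Breakout Block & Poster Address, Demo Chat & Invited Slot, Invited Slot & Poster Session

Sorted by start: Poster Session, Invited Slot, Demo Chat, Lightning Track, Breakout Block, Poster Address, Tutorial Presentation.
Invited Slot starts before Poster Session ends → Poster Session and Invited Slot overlap.
Demo Chat starts exactly when Poster Session ends (back-to-back, no overlap); Poster Session is clear from here.
Demo Chat starts before Invited Slot ends → Invited Slot and Demo Chat overlap.
Lightning Track starts after Invited Slot ends; Invited Slot is clear from here.
Lightning Track starts after Demo Chat ends; Demo Chat is clear from here.
Breakout Block starts after Lightning Track ends; Lightning Track is clear from here.
Poster Address starts before Breakout Block ends → Breakout Block and Poster Address overlap.
Tutorial Presentation starts after Breakout Block ends.
Tutorial Presentation starts after Poster Address ends.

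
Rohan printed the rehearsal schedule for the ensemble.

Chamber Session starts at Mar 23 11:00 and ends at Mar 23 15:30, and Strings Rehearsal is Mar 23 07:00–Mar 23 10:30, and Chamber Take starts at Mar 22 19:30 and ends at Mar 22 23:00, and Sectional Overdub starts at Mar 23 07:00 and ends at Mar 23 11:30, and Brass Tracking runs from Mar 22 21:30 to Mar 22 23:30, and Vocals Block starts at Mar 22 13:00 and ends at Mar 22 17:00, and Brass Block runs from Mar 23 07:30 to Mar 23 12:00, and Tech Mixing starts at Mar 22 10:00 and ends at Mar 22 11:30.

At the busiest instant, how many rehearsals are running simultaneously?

3

Walk through starts and ends in time order (an end at T is processed before a start at T):
Mar 22 10:00 start Tech Mixing → 1
Mar 22 11:30 end Tech Mixing → 0
Mar 22 13:00 start Vocals Block → 1
Mar 22 17:00 end Vocals Block → 0
Mar 22 19:30 start Chamber Take → 1
Mar 22 21:30 start Brass Tracking → 2
Mar 22 23:00 end Chamber Take → 1
Mar 22 23:30 end Brass Tracking → 0
Mar 23 07:00 start Sectional Overdub → 1
Mar 23 07:00 start Strings Rehearsal → 2
Mar 23 07:30 start Brass Block → 3
Mar 23 10:30 end Strings Rehearsal → 2
Mar 23 11:00 start Chamber Session → 3
Mar 23 11:30 end Sectional Overdub → 2
Mar 23 12:00 end Brass Block → 1
Mar 23 15:30 end Chamber Session → 0
Peak is 3, at Mar 23 07:30 (Brass Block, Sectional Overdub, Strings Rehearsal).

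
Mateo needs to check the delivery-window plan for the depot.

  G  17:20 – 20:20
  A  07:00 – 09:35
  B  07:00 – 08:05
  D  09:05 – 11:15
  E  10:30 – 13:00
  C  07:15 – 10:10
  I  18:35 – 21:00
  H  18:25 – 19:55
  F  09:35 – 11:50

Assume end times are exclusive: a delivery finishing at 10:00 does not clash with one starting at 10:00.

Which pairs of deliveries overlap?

A & B, A & C, A & D, B & C, C & D, C & F, D & E, D & F, E & F, G & H, G & I, H & I

Sorted by start: A, B, C, D, F, E, G, H, I.
B starts before A ends → A and B overlap.
C starts before A ends → A and C overlap.
D starts before A ends → A and D overlap.
F starts exactly when A ends (back-to-back, no overlap); A is clear from here.
C starts before B ends → B and C overlap.
D starts after B ends; B is clear from here.
D starts before C ends → C and D overlap.
F starts before C ends → C and F overlap.
E starts after C ends; C is clear from here.
F starts before D ends → D and F overlap.
E starts before D ends → D and E overlap.
G starts after D ends; D is clear from here.
E starts before F ends → F and E overlap.
G starts after F ends; F is clear from here.
G starts after E ends; E is clear from here.
H starts before G ends → G and H overlap.
I starts before G ends → G and I overlap.
I starts before H ends → H and I overlap.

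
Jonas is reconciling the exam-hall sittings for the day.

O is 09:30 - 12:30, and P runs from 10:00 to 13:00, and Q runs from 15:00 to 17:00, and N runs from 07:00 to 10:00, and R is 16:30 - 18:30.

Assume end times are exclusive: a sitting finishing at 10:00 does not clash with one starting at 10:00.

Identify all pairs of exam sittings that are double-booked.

N & O, O & P, Q & R

Sorted by start: N, O, P, Q, R.
O starts before N ends → N and O overlap.
P starts exactly when N ends (back-to-back, no overlap), so nothing later overlaps N either.
P starts before O ends → O and P overlap.
Q starts after O ends, so nothing later overlaps O either.
Q starts after P ends, so nothing later overlaps P either.
R starts before Q ends → Q and R overlap.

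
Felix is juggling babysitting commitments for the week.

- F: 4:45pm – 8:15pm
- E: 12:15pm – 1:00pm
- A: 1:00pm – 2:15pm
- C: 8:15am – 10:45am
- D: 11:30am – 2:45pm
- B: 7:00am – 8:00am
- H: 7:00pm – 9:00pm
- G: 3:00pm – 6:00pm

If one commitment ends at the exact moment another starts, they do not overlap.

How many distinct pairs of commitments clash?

4

Sorted by start: B, C, D, E, A, G, F, H.
C starts after B ends, so nothing later overlaps B either.
D starts after C ends, so nothing later overlaps C either.
E starts before D ends → D and E overlap.
A starts before D ends → D and A overlap.
G starts after D ends, so nothing later overlaps D either.
A starts exactly when E ends (back-to-back, no overlap), so nothing later overlaps E either.
G starts after A ends, so nothing later overlaps A either.
F starts before G ends → G and F overlap.
H starts after G ends.
H starts before F ends → F and H overlap.
Overlapping pairs: A & D, D & E, F & G, F & H — 4 in total.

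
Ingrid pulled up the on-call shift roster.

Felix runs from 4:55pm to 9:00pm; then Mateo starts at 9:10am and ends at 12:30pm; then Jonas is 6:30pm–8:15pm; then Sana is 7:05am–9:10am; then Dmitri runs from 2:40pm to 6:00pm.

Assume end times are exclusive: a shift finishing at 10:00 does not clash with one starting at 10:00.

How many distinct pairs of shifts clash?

Sorted by start: Sana, Mateo, Dmitri, Felix, Jonas.
Mateo starts exactly when Sana ends (back-to-back, no overlap), so Sana has no further overlaps.
Dmitri starts after Mateo ends, so Mateo has no further overlaps.
Felix starts before Dmitri ends → Dmitri and Felix overlap.
Jonas starts after Dmitri ends.
Jonas starts before Felix ends → Felix and Jonas overlap.
Overlapping pairs: Dmitri & Felix, Felix & Jonas — 2 in total.

2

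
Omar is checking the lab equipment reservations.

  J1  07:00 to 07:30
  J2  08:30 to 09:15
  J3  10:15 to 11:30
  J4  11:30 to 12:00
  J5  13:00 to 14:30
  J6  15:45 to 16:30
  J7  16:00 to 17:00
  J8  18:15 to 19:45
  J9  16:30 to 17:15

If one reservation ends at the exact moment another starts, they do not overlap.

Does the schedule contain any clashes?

Yes

Sorted by start: J1, J2, J3, J4, J5, J6, J7, J9, J8.
J2 starts after J1 ends; J1 is clear from here.
J3 starts after J2 ends; J2 is clear from here.
J4 starts exactly when J3 ends (back-to-back, no overlap); J3 is clear from here.
J5 starts after J4 ends; J4 is clear from here.
J6 starts after J5 ends; J5 is clear from here.
J7 starts before J6 ends → J6 and J7 overlap.
That's a conflict, so the schedule is not conflict-free.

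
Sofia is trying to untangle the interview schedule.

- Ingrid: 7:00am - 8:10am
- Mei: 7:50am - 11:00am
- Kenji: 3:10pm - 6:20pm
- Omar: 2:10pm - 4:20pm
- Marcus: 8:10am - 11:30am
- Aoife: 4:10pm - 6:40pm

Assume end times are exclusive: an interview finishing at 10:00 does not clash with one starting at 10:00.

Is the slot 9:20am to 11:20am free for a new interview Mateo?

Ingrid: ends 8:10am at or before Mateo starts 9:20am → clear.
Mei: starts 7:50am before Mateo ends 11:20am, and ends 11:00am after Mateo starts 9:20am → overlap.
Marcus: starts 8:10am before Mateo ends 11:20am, and ends 11:30am after Mateo starts 9:20am → overlap.
Omar: starts 2:10pm at or after Mateo ends 11:20am → clear.
Kenji: starts 3:10pm at or after Mateo ends 11:20am → clear.
Aoife: starts 4:10pm at or after Mateo ends 11:20am → clear.
Mateo overlaps Mei, Marcus.

No — it overlaps Marcus, Mei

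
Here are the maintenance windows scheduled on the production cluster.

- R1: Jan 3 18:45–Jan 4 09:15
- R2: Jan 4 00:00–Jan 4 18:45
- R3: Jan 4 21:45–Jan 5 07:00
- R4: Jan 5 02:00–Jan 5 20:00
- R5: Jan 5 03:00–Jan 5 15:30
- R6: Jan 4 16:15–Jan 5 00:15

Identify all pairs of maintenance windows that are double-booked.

Sorted by start: R1, R2, R6, R3, R4, R5.
R2 starts before R1 ends → R1 and R2 overlap.
R6 starts after R1 ends, so nothing later overlaps R1 either.
R6 starts before R2 ends → R2 and R6 overlap.
R3 starts after R2 ends, so nothing later overlaps R2 either.
R3 starts before R6 ends → R6 and R3 overlap.
R4 starts after R6 ends, so nothing later overlaps R6 either.
R4 starts before R3 ends → R3 and R4 overlap.
R5 starts before R3 ends → R3 and R5 overlap.
R5 starts before R4 ends → R4 and R5 overlap.

R1 & R2, R2 & R6, R3 & R4, R3 & R5, R3 & R6, R4 & R5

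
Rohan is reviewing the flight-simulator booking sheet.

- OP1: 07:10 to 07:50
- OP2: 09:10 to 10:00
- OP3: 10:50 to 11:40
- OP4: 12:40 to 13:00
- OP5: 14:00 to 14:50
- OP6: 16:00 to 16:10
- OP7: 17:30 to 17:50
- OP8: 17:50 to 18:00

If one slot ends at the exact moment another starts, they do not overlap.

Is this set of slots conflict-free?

Yes

Two intervals overlap when each starts before the other ends.
Sorted by start: OP1, OP2, OP3, OP4, OP5, OP6, OP7, OP8.
OP2 starts after OP1 ends — done with OP1.
OP3 starts after OP2 ends — done with OP2.
OP4 starts after OP3 ends — done with OP3.
OP5 starts after OP4 ends — done with OP4.
OP6 starts after OP5 ends — done with OP5.
OP7 starts after OP6 ends — done with OP6.
OP8 starts exactly when OP7 ends (back-to-back, no overlap).
Every pair is clear; the schedule has no overlaps.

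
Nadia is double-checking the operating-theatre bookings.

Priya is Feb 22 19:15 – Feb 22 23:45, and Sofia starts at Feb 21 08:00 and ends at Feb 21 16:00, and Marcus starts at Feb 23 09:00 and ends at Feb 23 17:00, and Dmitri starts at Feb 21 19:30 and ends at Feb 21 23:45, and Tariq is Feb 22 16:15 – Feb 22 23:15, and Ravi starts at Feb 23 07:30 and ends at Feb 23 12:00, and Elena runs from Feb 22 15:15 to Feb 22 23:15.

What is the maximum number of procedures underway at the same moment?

Sweep the timeline, counting +1 at each start and −1 at each end (ends before starts at a tie):
Feb 21 08:00 start Sofia → 1
Feb 21 16:00 end Sofia → 0
Feb 21 19:30 start Dmitri → 1
Feb 21 23:45 end Dmitri → 0
Feb 22 15:15 start Elena → 1
Feb 22 16:15 start Tariq → 2
Feb 22 19:15 start Priya → 3
Feb 22 23:15 end Elena → 2
Feb 22 23:15 end Tariq → 1
Feb 22 23:45 end Priya → 0
Feb 23 07:30 start Ravi → 1
Feb 23 09:00 start Marcus → 2
Feb 23 12:00 end Ravi → 1
Feb 23 17:00 end Marcus → 0
Peak is 3, at Feb 22 19:15 (Elena, Priya, Tariq).

3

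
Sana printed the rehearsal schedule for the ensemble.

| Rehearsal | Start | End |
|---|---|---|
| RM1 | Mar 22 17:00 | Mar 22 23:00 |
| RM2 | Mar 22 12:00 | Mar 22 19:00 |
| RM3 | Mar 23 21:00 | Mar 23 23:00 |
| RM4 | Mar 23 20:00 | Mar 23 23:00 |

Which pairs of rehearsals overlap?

Two intervals overlap when each starts before the other ends.
Sorted by start: RM2, RM1, RM4, RM3.
RM1 starts before RM2 ends → RM2 and RM1 overlap.
RM4 starts after RM2 ends, so nothing later overlaps RM2 either.
RM4 starts after RM1 ends, so nothing later overlaps RM1 either.
RM3 starts before RM4 ends → RM4 and RM3 overlap.

RM1 & RM2, RM3 & RM4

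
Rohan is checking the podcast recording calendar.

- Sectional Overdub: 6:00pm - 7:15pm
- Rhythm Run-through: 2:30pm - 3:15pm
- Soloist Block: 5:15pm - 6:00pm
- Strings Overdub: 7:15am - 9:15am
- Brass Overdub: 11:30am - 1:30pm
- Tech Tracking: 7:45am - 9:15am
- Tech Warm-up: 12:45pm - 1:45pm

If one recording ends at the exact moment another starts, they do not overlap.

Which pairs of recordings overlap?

Brass Overdub & Tech Warm-up, Strings Overdub & Tech Tracking

Sorted by start: Strings Overdub, Tech Tracking, Brass Overdub, Tech Warm-up, Rhythm Run-through, Soloist Block, Sectional Overdub.
Tech Tracking starts before Strings Overdub ends → Strings Overdub and Tech Tracking overlap.
Brass Overdub starts after Strings Overdub ends; Strings Overdub is clear from here.
Brass Overdub starts after Tech Tracking ends; Tech Tracking is clear from here.
Tech Warm-up starts before Brass Overdub ends → Brass Overdub and Tech Warm-up overlap.
Rhythm Run-through starts after Brass Overdub ends; Brass Overdub is clear from here.
Rhythm Run-through starts after Tech Warm-up ends; Tech Warm-up is clear from here.
Soloist Block starts after Rhythm Run-through ends; Rhythm Run-through is clear from here.
Sectional Overdub starts exactly when Soloist Block ends (back-to-back, no overlap).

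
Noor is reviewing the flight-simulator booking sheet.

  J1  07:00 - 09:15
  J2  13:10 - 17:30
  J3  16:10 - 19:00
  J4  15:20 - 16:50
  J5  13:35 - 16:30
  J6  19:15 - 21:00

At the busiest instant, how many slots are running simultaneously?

Walk through starts and ends in time order (an end at T is processed before a start at T):
07:00 start J1 → 1
09:15 end J1 → 0
13:10 start J2 → 1
13:35 start J5 → 2
15:20 start J4 → 3
16:10 start J3 → 4
16:30 end J5 → 3
16:50 end J4 → 2
17:30 end J2 → 1
19:00 end J3 → 0
19:15 start J6 → 1
21:00 end J6 → 0
Peak is 4, at 16:10 (J2, J3, J4, J5).

4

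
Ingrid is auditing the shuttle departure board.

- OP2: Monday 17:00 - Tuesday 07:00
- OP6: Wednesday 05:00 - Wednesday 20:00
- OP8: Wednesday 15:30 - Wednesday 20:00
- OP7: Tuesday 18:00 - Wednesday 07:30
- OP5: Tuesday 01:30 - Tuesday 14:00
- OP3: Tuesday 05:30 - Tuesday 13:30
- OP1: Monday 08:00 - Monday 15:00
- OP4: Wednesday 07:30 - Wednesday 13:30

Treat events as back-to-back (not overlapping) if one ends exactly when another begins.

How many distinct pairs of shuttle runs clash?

6

Two intervals overlap when each starts before the other ends.
Sorted by start: OP1, OP2, OP5, OP3, OP7, OP6, OP4, OP8.
OP2 starts after OP1 ends, so nothing later overlaps OP1 either.
OP5 starts before OP2 ends → OP2 and OP5 overlap.
OP3 starts before OP2 ends → OP2 and OP3 overlap.
OP7 starts after OP2 ends, so nothing later overlaps OP2 either.
OP3 starts before OP5 ends → OP5 and OP3 overlap.
OP7 starts after OP5 ends, so nothing later overlaps OP5 either.
OP7 starts after OP3 ends, so nothing later overlaps OP3 either.
OP6 starts before OP7 ends → OP7 and OP6 overlap.
OP4 starts exactly when OP7 ends (back-to-back, no overlap), so nothing later overlaps OP7 either.
OP4 starts before OP6 ends → OP6 and OP4 overlap.
OP8 starts before OP6 ends → OP6 and OP8 overlap.
OP8 starts after OP4 ends.
Overlapping pairs: OP2 & OP3, OP2 & OP5, OP3 & OP5, OP4 & OP6, OP6 & OP7, OP6 & OP8 — 6 in total.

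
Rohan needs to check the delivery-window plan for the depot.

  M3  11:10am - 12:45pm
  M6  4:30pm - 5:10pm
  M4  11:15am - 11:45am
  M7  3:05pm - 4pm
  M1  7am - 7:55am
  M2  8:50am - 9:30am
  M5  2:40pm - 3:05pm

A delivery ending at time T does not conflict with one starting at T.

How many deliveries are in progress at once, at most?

Walk through starts and ends in time order (an end at T is processed before a start at T):
7am start M1 → 1
7:55am end M1 → 0
8:50am start M2 → 1
9:30am end M2 → 0
11:10am start M3 → 1
11:15am start M4 → 2
11:45am end M4 → 1
12:45pm end M3 → 0
2:40pm start M5 → 1
3:05pm end M5 → 0
3:05pm start M7 → 1
4pm end M7 → 0
4:30pm start M6 → 1
5:10pm end M6 → 0
Peak is 2, at 11:15am (M3, M4).

2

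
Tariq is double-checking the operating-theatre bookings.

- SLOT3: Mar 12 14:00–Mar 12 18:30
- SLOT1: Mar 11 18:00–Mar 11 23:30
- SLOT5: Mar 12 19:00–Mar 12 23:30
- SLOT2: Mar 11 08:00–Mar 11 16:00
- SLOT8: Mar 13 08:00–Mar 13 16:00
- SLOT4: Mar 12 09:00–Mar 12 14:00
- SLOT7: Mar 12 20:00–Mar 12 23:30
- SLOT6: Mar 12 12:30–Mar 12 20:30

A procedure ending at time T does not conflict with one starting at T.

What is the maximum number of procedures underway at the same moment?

Sweep the timeline, counting +1 at each start and −1 at each end (ends before starts at a tie):
Mar 11 08:00 start SLOT2 → 1
Mar 11 16:00 end SLOT2 → 0
Mar 11 18:00 start SLOT1 → 1
Mar 11 23:30 end SLOT1 → 0
Mar 12 09:00 start SLOT4 → 1
Mar 12 12:30 start SLOT6 → 2
Mar 12 14:00 end SLOT4 → 1
Mar 12 14:00 start SLOT3 → 2
Mar 12 18:30 end SLOT3 → 1
Mar 12 19:00 start SLOT5 → 2
Mar 12 20:00 start SLOT7 → 3
Mar 12 20:30 end SLOT6 → 2
Mar 12 23:30 end SLOT5 → 1
Mar 12 23:30 end SLOT7 → 0
Mar 13 08:00 start SLOT8 → 1
Mar 13 16:00 end SLOT8 → 0
Peak is 3, at Mar 12 20:00 (SLOT5, SLOT6, SLOT7).

3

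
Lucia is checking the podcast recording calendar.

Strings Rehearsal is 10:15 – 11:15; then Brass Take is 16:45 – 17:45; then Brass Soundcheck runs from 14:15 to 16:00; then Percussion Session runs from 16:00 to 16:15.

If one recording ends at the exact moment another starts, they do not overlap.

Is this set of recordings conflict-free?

Yes

Check each pair: they overlap iff neither finishes before the other starts.
Sorted by start: Strings Rehearsal, Brass Soundcheck, Percussion Session, Brass Take.
Brass Soundcheck starts after Strings Rehearsal ends, so Strings Rehearsal has no further overlaps.
Percussion Session starts exactly when Brass Soundcheck ends (back-to-back, no overlap), so Brass Soundcheck has no further overlaps.
Brass Take starts after Percussion Session ends.
Every pair is clear; the schedule has no overlaps.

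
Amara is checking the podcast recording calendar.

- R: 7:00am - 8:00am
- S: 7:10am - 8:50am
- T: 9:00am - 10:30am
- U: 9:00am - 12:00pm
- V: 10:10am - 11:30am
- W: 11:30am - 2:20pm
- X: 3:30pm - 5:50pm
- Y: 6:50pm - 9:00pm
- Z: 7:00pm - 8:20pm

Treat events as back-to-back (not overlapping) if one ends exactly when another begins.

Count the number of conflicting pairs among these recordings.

6

Sorted by start: R, S, T, U, V, W, X, Y, Z.
S starts before R ends → R and S overlap.
T starts after R ends; R is clear from here.
T starts after S ends; S is clear from here.
U starts before T ends → T and U overlap.
V starts before T ends → T and V overlap.
W starts after T ends; T is clear from here.
V starts before U ends → U and V overlap.
W starts before U ends → U and W overlap.
X starts after U ends; U is clear from here.
W starts exactly when V ends (back-to-back, no overlap); V is clear from here.
X starts after W ends; W is clear from here.
Y starts after X ends; X is clear from here.
Z starts before Y ends → Y and Z overlap.
Overlapping pairs: R & S, T & U, T & V, U & V, U & W, Y & Z — 6 in total.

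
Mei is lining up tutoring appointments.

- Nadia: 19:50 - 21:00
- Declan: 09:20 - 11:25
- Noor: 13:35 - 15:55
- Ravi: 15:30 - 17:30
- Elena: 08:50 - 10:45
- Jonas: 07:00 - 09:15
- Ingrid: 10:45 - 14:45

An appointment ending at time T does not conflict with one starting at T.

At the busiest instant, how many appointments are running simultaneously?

2

Sort all start/end points and keep a running count:
07:00 start Jonas → 1
08:50 start Elena → 2
09:15 end Jonas → 1
09:20 start Declan → 2
10:45 end Elena → 1
10:45 start Ingrid → 2
11:25 end Declan → 1
13:35 start Noor → 2
14:45 end Ingrid → 1
15:30 start Ravi → 2
15:55 end Noor → 1
17:30 end Ravi → 0
19:50 start Nadia → 1
21:00 end Nadia → 0
Peak is 2, at 08:50 (Elena, Jonas).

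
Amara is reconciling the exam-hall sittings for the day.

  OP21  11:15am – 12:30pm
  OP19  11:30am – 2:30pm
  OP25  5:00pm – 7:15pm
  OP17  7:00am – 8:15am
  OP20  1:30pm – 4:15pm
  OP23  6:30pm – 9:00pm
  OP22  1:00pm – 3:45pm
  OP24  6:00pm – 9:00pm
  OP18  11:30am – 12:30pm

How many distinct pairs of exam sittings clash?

9

Check each pair: they overlap iff neither finishes before the other starts.
Sorted by start: OP17, OP21, OP18, OP19, OP22, OP20, OP25, OP24, OP23.
OP21 starts after OP17 ends, so nothing later overlaps OP17 either.
OP18 starts before OP21 ends → OP21 and OP18 overlap.
OP19 starts before OP21 ends → OP21 and OP19 overlap.
OP22 starts after OP21 ends, so nothing later overlaps OP21 either.
OP19 starts before OP18 ends → OP18 and OP19 overlap.
OP22 starts after OP18 ends, so nothing later overlaps OP18 either.
OP22 starts before OP19 ends → OP19 and OP22 overlap.
OP20 starts before OP19 ends → OP19 and OP20 overlap.
OP25 starts after OP19 ends, so nothing later overlaps OP19 either.
OP20 starts before OP22 ends → OP22 and OP20 overlap.
OP25 starts after OP22 ends, so nothing later overlaps OP22 either.
OP25 starts after OP20 ends, so nothing later overlaps OP20 either.
OP24 starts before OP25 ends → OP25 and OP24 overlap.
OP23 starts before OP25 ends → OP25 and OP23 overlap.
OP23 starts before OP24 ends → OP24 and OP23 overlap.
Overlapping pairs: OP18 & OP19, OP18 & OP21, OP19 & OP20, OP19 & OP21, OP19 & OP22, OP20 & OP22, OP23 & OP24, OP23 & OP25, OP24 & OP25 — 9 in total.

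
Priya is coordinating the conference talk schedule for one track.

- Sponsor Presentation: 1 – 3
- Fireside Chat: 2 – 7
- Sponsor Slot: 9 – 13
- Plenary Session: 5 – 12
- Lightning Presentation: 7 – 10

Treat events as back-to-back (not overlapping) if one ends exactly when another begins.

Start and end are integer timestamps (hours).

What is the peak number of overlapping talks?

3

Walk through starts and ends in time order (an end at T is processed before a start at T):
1 start Sponsor Presentation → 1
2 start Fireside Chat → 2
3 end Sponsor Presentation → 1
5 start Plenary Session → 2
7 end Fireside Chat → 1
7 start Lightning Presentation → 2
9 start Sponsor Slot → 3
10 end Lightning Presentation → 2
12 end Plenary Session → 1
13 end Sponsor Slot → 0
Peak is 3, at 9 (Lightning Presentation, Plenary Session, Sponsor Slot).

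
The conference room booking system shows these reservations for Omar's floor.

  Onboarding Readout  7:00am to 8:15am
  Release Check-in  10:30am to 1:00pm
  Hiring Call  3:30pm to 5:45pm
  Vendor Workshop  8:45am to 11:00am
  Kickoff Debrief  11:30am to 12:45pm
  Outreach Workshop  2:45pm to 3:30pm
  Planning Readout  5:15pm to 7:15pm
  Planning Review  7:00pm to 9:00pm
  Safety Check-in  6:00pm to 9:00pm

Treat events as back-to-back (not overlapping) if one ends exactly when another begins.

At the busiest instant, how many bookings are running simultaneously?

3

Walk through starts and ends in time order (an end at T is processed before a start at T):
7:00am start Onboarding Readout → 1
8:15am end Onboarding Readout → 0
8:45am start Vendor Workshop → 1
10:30am start Release Check-in → 2
11:00am end Vendor Workshop → 1
11:30am start Kickoff Debrief → 2
12:45pm end Kickoff Debrief → 1
1:00pm end Release Check-in → 0
2:45pm start Outreach Workshop → 1
3:30pm end Outreach Workshop → 0
3:30pm start Hiring Call → 1
5:15pm start Planning Readout → 2
5:45pm end Hiring Call → 1
6:00pm start Safety Check-in → 2
7:00pm start Planning Review → 3
7:15pm end Planning Readout → 2
9:00pm end Planning Review → 1
9:00pm end Safety Check-in → 0
Peak is 3, at 7:00pm (Planning Readout, Planning Review, Safety Check-in).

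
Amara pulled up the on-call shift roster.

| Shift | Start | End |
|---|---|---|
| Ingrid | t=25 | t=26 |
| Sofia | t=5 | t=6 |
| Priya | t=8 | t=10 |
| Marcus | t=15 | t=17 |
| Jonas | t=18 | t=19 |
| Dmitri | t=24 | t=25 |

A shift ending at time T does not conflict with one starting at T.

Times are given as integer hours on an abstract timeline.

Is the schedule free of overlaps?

Yes

Sorted by start: Sofia, Priya, Marcus, Jonas, Dmitri, Ingrid.
Priya starts after Sofia ends, so nothing later overlaps Sofia either.
Marcus starts after Priya ends, so nothing later overlaps Priya either.
Jonas starts after Marcus ends, so nothing later overlaps Marcus either.
Dmitri starts after Jonas ends, so nothing later overlaps Jonas either.
Ingrid starts exactly when Dmitri ends (back-to-back, no overlap).
Every pair is clear; the schedule has no overlaps.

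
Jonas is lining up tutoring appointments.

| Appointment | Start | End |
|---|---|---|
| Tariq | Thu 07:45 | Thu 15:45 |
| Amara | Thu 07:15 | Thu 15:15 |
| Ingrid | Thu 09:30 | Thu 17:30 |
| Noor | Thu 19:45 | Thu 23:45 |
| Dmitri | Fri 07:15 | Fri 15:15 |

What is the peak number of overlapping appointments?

Sort all start/end points and keep a running count:
Thu 07:15 start Amara → 1
Thu 07:45 start Tariq → 2
Thu 09:30 start Ingrid → 3
Thu 15:15 end Amara → 2
Thu 15:45 end Tariq → 1
Thu 17:30 end Ingrid → 0
Thu 19:45 start Noor → 1
Thu 23:45 end Noor → 0
Fri 07:15 start Dmitri → 1
Fri 15:15 end Dmitri → 0
Peak is 3, at Thu 09:30 (Amara, Ingrid, Tariq).

3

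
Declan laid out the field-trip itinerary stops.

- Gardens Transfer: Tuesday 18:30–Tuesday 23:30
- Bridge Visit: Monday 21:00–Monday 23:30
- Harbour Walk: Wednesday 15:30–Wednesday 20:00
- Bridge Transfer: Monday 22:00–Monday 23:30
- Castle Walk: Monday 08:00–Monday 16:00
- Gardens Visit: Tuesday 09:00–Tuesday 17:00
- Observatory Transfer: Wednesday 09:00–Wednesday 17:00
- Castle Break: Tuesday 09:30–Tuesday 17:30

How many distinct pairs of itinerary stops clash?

Two intervals overlap when each starts before the other ends.
Sorted by start: Castle Walk, Bridge Visit, Bridge Transfer, Gardens Visit, Castle Break, Gardens Transfer, Observatory Transfer, Harbour Walk.
Bridge Visit starts after Castle Walk ends, so nothing later overlaps Castle Walk either.
Bridge Transfer starts before Bridge Visit ends → Bridge Visit and Bridge Transfer overlap.
Gardens Visit starts after Bridge Visit ends, so nothing later overlaps Bridge Visit either.
Gardens Visit starts after Bridge Transfer ends, so nothing later overlaps Bridge Transfer either.
Castle Break starts before Gardens Visit ends → Gardens Visit and Castle Break overlap.
Gardens Transfer starts after Gardens Visit ends, so nothing later overlaps Gardens Visit either.
Gardens Transfer starts after Castle Break ends, so nothing later overlaps Castle Break either.
Observatory Transfer starts after Gardens Transfer ends, so nothing later overlaps Gardens Transfer either.
Harbour Walk starts before Observatory Transfer ends → Observatory Transfer and Harbour Walk overlap.
Overlapping pairs: Bridge Transfer & Bridge Visit, Castle Break & Gardens Visit, Harbour Walk & Observatory Transfer — 3 in total.

3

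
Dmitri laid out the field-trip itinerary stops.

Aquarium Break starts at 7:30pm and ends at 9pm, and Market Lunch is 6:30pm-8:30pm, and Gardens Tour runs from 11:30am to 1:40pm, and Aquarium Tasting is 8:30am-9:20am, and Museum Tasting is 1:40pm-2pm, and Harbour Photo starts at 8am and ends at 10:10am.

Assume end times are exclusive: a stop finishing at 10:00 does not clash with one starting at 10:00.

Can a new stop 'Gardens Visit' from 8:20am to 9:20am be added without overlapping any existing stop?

Harbour Photo: starts 8am before Gardens Visit ends 9:20am, and ends 10:10am after Gardens Visit starts 8:20am → overlap.
Aquarium Tasting: starts 8:30am before Gardens Visit ends 9:20am, and ends 9:20am after Gardens Visit starts 8:20am → overlap.
Gardens Tour: starts 11:30am at or after Gardens Visit ends 9:20am → clear.
Museum Tasting: starts 1:40pm at or after Gardens Visit ends 9:20am → clear.
Market Lunch: starts 6:30pm at or after Gardens Visit ends 9:20am → clear.
Aquarium Break: starts 7:30pm at or after Gardens Visit ends 9:20am → clear.
Gardens Visit overlaps Aquarium Tasting, Harbour Photo.

No — it overlaps Aquarium Tasting, Harbour Photo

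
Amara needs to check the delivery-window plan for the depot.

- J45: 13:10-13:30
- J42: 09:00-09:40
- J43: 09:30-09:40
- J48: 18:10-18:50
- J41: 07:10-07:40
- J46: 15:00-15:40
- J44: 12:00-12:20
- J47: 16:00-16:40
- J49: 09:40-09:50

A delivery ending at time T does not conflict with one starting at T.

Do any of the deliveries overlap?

Yes

Sorted by start: J41, J42, J43, J49, J44, J45, J46, J47, J48.
J42 starts after J41 ends; J41 is clear from here.
J43 starts before J42 ends → J42 and J43 overlap.
That's a conflict, so the schedule is not conflict-free.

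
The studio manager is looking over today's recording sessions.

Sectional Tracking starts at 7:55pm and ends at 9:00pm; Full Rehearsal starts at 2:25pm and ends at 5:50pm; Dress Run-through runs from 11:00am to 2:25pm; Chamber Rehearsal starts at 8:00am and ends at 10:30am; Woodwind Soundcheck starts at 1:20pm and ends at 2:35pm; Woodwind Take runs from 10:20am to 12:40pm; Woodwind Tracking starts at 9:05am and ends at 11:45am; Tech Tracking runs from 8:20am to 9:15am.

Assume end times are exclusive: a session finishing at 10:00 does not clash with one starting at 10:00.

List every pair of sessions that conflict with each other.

Chamber Rehearsal & Tech Tracking, Chamber Rehearsal & Woodwind Take, Chamber Rehearsal & Woodwind Tracking, Dress Run-through & Woodwind Soundcheck, Dress Run-through & Woodwind Take, Dress Run-through & Woodwind Tracking, Full Rehearsal & Woodwind Soundcheck, Tech Tracking & Woodwind Tracking, Woodwind Take & Woodwind Tracking

Sorted by start: Chamber Rehearsal, Tech Tracking, Woodwind Tracking, Woodwind Take, Dress Run-through, Woodwind Soundcheck, Full Rehearsal, Sectional Tracking.
Tech Tracking starts before Chamber Rehearsal ends → Chamber Rehearsal and Tech Tracking overlap.
Woodwind Tracking starts before Chamber Rehearsal ends → Chamber Rehearsal and Woodwind Tracking overlap.
Woodwind Take starts before Chamber Rehearsal ends → Chamber Rehearsal and Woodwind Take overlap.
Dress Run-through starts after Chamber Rehearsal ends, so Chamber Rehearsal has no further overlaps.
Woodwind Tracking starts before Tech Tracking ends → Tech Tracking and Woodwind Tracking overlap.
Woodwind Take starts after Tech Tracking ends, so Tech Tracking has no further overlaps.
Woodwind Take starts before Woodwind Tracking ends → Woodwind Tracking and Woodwind Take overlap.
Dress Run-through starts before Woodwind Tracking ends → Woodwind Tracking and Dress Run-through overlap.
Woodwind Soundcheck starts after Woodwind Tracking ends, so Woodwind Tracking has no further overlaps.
Dress Run-through starts before Woodwind Take ends → Woodwind Take and Dress Run-through overlap.
Woodwind Soundcheck starts after Woodwind Take ends, so Woodwind Take has no further overlaps.
Woodwind Soundcheck starts before Dress Run-through ends → Dress Run-through and Woodwind Soundcheck overlap.
Full Rehearsal starts exactly when Dress Run-through ends (back-to-back, no overlap), so Dress Run-through has no further overlaps.
Full Rehearsal starts before Woodwind Soundcheck ends → Woodwind Soundcheck and Full Rehearsal overlap.
Sectional Tracking starts after Woodwind Soundcheck ends.
Sectional Tracking starts after Full Rehearsal ends.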